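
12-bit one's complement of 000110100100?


Original: 000110100100
Invert all bits:
  bit 0: 0 → 1
  bit 1: 0 → 1
  bit 2: 0 → 1
  bit 3: 1 → 0
  bit 4: 1 → 0
  bit 5: 0 → 1
  bit 6: 1 → 0
  bit 7: 0 → 1
  bit 8: 0 → 1
  bit 9: 1 → 0
  bit 10: 0 → 1
  bit 11: 0 → 1
= 111001011011


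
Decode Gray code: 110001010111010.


Gray code: 110001010111010
MSB stays the same: 1
Each subsequent bit = prev_binary XOR current_gray:
  B[1] = 1 XOR 1 = 0
  B[2] = 0 XOR 0 = 0
  B[3] = 0 XOR 0 = 0
  B[4] = 0 XOR 0 = 0
  B[5] = 0 XOR 1 = 1
  B[6] = 1 XOR 0 = 1
  B[7] = 1 XOR 1 = 0
  B[8] = 0 XOR 0 = 0
  B[9] = 0 XOR 1 = 1
  B[10] = 1 XOR 1 = 0
  B[11] = 0 XOR 1 = 1
  B[12] = 1 XOR 0 = 1
  B[13] = 1 XOR 1 = 0
  B[14] = 0 XOR 0 = 0
= 100001100101100 (17196 decimal)


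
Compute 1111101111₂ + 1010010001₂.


Align and add column by column (LSB to MSB, carry propagating):
  01111101111
+ 01010010001
  -----------
  col 0: 1 + 1 + 0 (carry in) = 2 → bit 0, carry out 1
  col 1: 1 + 0 + 1 (carry in) = 2 → bit 0, carry out 1
  col 2: 1 + 0 + 1 (carry in) = 2 → bit 0, carry out 1
  col 3: 1 + 0 + 1 (carry in) = 2 → bit 0, carry out 1
  col 4: 0 + 1 + 1 (carry in) = 2 → bit 0, carry out 1
  col 5: 1 + 0 + 1 (carry in) = 2 → bit 0, carry out 1
  col 6: 1 + 0 + 1 (carry in) = 2 → bit 0, carry out 1
  col 7: 1 + 1 + 1 (carry in) = 3 → bit 1, carry out 1
  col 8: 1 + 0 + 1 (carry in) = 2 → bit 0, carry out 1
  col 9: 1 + 1 + 1 (carry in) = 3 → bit 1, carry out 1
  col 10: 0 + 0 + 1 (carry in) = 1 → bit 1, carry out 0
Reading bits MSB→LSB: 11010000000
Strip leading zeros: 11010000000
= 11010000000


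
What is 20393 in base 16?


Divide by 16 repeatedly:
20393 ÷ 16 = 1274 remainder 9 (9)
1274 ÷ 16 = 79 remainder 10 (A)
79 ÷ 16 = 4 remainder 15 (F)
4 ÷ 16 = 0 remainder 4 (4)
Reading remainders bottom-up:
= 0x4FA9


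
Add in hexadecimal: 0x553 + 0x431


Align and add column by column (LSB to MSB, each column mod 16 with carry):
  0553
+ 0431
  ----
  col 0: 3(3) + 1(1) + 0 (carry in) = 4 → 4(4), carry out 0
  col 1: 5(5) + 3(3) + 0 (carry in) = 8 → 8(8), carry out 0
  col 2: 5(5) + 4(4) + 0 (carry in) = 9 → 9(9), carry out 0
  col 3: 0(0) + 0(0) + 0 (carry in) = 0 → 0(0), carry out 0
Reading digits MSB→LSB: 0984
Strip leading zeros: 984
= 0x984


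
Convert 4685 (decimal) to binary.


Divide by 2 repeatedly:
4685 ÷ 2 = 2342 remainder 1
2342 ÷ 2 = 1171 remainder 0
1171 ÷ 2 = 585 remainder 1
585 ÷ 2 = 292 remainder 1
292 ÷ 2 = 146 remainder 0
146 ÷ 2 = 73 remainder 0
73 ÷ 2 = 36 remainder 1
36 ÷ 2 = 18 remainder 0
18 ÷ 2 = 9 remainder 0
9 ÷ 2 = 4 remainder 1
4 ÷ 2 = 2 remainder 0
2 ÷ 2 = 1 remainder 0
1 ÷ 2 = 0 remainder 1
Reading remainders bottom-up:
= 1001001001101


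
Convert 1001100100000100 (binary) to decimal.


Positional values:
Bit 2: 1 × 2^2 = 4
Bit 8: 1 × 2^8 = 256
Bit 11: 1 × 2^11 = 2048
Bit 12: 1 × 2^12 = 4096
Bit 15: 1 × 2^15 = 32768
Sum = 4 + 256 + 2048 + 4096 + 32768
= 39172


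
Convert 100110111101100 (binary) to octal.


Group into 3-bit groups: 100110111101100
  100 = 4
  110 = 6
  111 = 7
  101 = 5
  100 = 4
= 0o46754


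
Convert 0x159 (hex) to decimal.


Positional values:
Position 0: 9 × 16^0 = 9 × 1 = 9
Position 1: 5 × 16^1 = 5 × 16 = 80
Position 2: 1 × 16^2 = 1 × 256 = 256
Sum = 9 + 80 + 256
= 345


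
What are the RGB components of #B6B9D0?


Hex: #B6B9D0
R = B6₁₆ = 182
G = B9₁₆ = 185
B = D0₁₆ = 208
= RGB(182, 185, 208)


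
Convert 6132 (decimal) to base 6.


Divide by 6 repeatedly:
6132 ÷ 6 = 1022 remainder 0
1022 ÷ 6 = 170 remainder 2
170 ÷ 6 = 28 remainder 2
28 ÷ 6 = 4 remainder 4
4 ÷ 6 = 0 remainder 4
Reading remainders bottom-up:
= 44220


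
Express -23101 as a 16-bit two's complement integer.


Original: 0101101000111101
Step 1 - Invert all bits: 1010010111000010
Step 2 - Add 1: 1010010111000010 + 1
= 1010010111000011 (represents -23101)


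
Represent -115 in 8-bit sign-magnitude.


Sign bit: 1 (negative)
Magnitude: 115 = 1110011
= 11110011


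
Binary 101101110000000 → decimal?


Positional values:
Bit 7: 1 × 2^7 = 128
Bit 8: 1 × 2^8 = 256
Bit 9: 1 × 2^9 = 512
Bit 11: 1 × 2^11 = 2048
Bit 12: 1 × 2^12 = 4096
Bit 14: 1 × 2^14 = 16384
Sum = 128 + 256 + 512 + 2048 + 4096 + 16384
= 23424


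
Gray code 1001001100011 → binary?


Gray code: 1001001100011
MSB stays the same: 1
Each subsequent bit = prev_binary XOR current_gray:
  B[1] = 1 XOR 0 = 1
  B[2] = 1 XOR 0 = 1
  B[3] = 1 XOR 1 = 0
  B[4] = 0 XOR 0 = 0
  B[5] = 0 XOR 0 = 0
  B[6] = 0 XOR 1 = 1
  B[7] = 1 XOR 1 = 0
  B[8] = 0 XOR 0 = 0
  B[9] = 0 XOR 0 = 0
  B[10] = 0 XOR 0 = 0
  B[11] = 0 XOR 1 = 1
  B[12] = 1 XOR 1 = 0
= 1110001000010 (7234 decimal)


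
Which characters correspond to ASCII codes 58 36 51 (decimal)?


Codes (decimal): 58 36 51
Per-code ASCII lookup:
  58  (special character) → ':'
  36  (special character) → '$'
  51  (range 48-57: digits, 51 - 48 = 3) → '3'
= ':$3'


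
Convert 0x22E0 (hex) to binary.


Each hex digit → 4 binary bits:
  2 = 0010
  2 = 0010
  E = 1110
  0 = 0000
Concatenate: 0010 0010 1110 0000
= 0010001011100000


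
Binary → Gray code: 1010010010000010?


Binary: 1010010010000010
Gray code: G = B XOR (B >> 1)
B >> 1 = 0101001001000001
1010010010000010 XOR 0101001001000001:
  1 XOR 0 = 1
  0 XOR 1 = 1
  1 XOR 0 = 1
  0 XOR 1 = 1
  0 XOR 0 = 0
  1 XOR 0 = 1
  0 XOR 1 = 1
  0 XOR 0 = 0
  1 XOR 0 = 1
  0 XOR 1 = 1
  0 XOR 0 = 0
  0 XOR 0 = 0
  0 XOR 0 = 0
  0 XOR 0 = 0
  1 XOR 0 = 1
  0 XOR 1 = 1
= 1111011011000011


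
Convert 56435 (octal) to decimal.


Positional values:
Position 0: 5 × 8^0 = 5
Position 1: 3 × 8^1 = 24
Position 2: 4 × 8^2 = 256
Position 3: 6 × 8^3 = 3072
Position 4: 5 × 8^4 = 20480
Sum = 5 + 24 + 256 + 3072 + 20480
= 23837


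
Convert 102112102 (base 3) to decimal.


Positional values (base 3):
  2 × 3^0 = 2 × 1 = 2
  0 × 3^1 = 0 × 3 = 0
  1 × 3^2 = 1 × 9 = 9
  2 × 3^3 = 2 × 27 = 54
  1 × 3^4 = 1 × 81 = 81
  1 × 3^5 = 1 × 243 = 243
  2 × 3^6 = 2 × 729 = 1458
  0 × 3^7 = 0 × 2187 = 0
  1 × 3^8 = 1 × 6561 = 6561
Sum = 2 + 0 + 9 + 54 + 81 + 243 + 1458 + 0 + 6561
= 8408


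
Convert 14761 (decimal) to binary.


Divide by 2 repeatedly:
14761 ÷ 2 = 7380 remainder 1
7380 ÷ 2 = 3690 remainder 0
3690 ÷ 2 = 1845 remainder 0
1845 ÷ 2 = 922 remainder 1
922 ÷ 2 = 461 remainder 0
461 ÷ 2 = 230 remainder 1
230 ÷ 2 = 115 remainder 0
115 ÷ 2 = 57 remainder 1
57 ÷ 2 = 28 remainder 1
28 ÷ 2 = 14 remainder 0
14 ÷ 2 = 7 remainder 0
7 ÷ 2 = 3 remainder 1
3 ÷ 2 = 1 remainder 1
1 ÷ 2 = 0 remainder 1
Reading remainders bottom-up:
= 11100110101001


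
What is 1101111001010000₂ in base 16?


Group into 4-bit nibbles: 1101111001010000
  1101 = D
  1110 = E
  0101 = 5
  0000 = 0
= 0xDE50


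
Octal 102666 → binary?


Each octal digit → 3 binary bits:
  1 = 001
  0 = 000
  2 = 010
  6 = 110
  6 = 110
  6 = 110
Concatenate: 001 000 010 110 110 110
= 001000010110110110


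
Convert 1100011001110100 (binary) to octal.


Group into 3-bit groups: 001100011001110100
  001 = 1
  100 = 4
  011 = 3
  001 = 1
  110 = 6
  100 = 4
= 0o143164


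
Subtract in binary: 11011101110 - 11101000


Align and subtract column by column (LSB to MSB, borrowing when needed):
  11011101110
- 00011101000
  -----------
  col 0: (0 - 0 borrow-in) - 0 → 0 - 0 = 0, borrow out 0
  col 1: (1 - 0 borrow-in) - 0 → 1 - 0 = 1, borrow out 0
  col 2: (1 - 0 borrow-in) - 0 → 1 - 0 = 1, borrow out 0
  col 3: (1 - 0 borrow-in) - 1 → 1 - 1 = 0, borrow out 0
  col 4: (0 - 0 borrow-in) - 0 → 0 - 0 = 0, borrow out 0
  col 5: (1 - 0 borrow-in) - 1 → 1 - 1 = 0, borrow out 0
  col 6: (1 - 0 borrow-in) - 1 → 1 - 1 = 0, borrow out 0
  col 7: (1 - 0 borrow-in) - 1 → 1 - 1 = 0, borrow out 0
  col 8: (0 - 0 borrow-in) - 0 → 0 - 0 = 0, borrow out 0
  col 9: (1 - 0 borrow-in) - 0 → 1 - 0 = 1, borrow out 0
  col 10: (1 - 0 borrow-in) - 0 → 1 - 0 = 1, borrow out 0
Reading bits MSB→LSB: 11000000110
Strip leading zeros: 11000000110
= 11000000110


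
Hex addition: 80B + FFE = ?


Align and add column by column (LSB to MSB, each column mod 16 with carry):
  080B
+ 0FFE
  ----
  col 0: B(11) + E(14) + 0 (carry in) = 25 → 9(9), carry out 1
  col 1: 0(0) + F(15) + 1 (carry in) = 16 → 0(0), carry out 1
  col 2: 8(8) + F(15) + 1 (carry in) = 24 → 8(8), carry out 1
  col 3: 0(0) + 0(0) + 1 (carry in) = 1 → 1(1), carry out 0
Reading digits MSB→LSB: 1809
Strip leading zeros: 1809
= 0x1809


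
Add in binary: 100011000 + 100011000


Align and add column by column (LSB to MSB, carry propagating):
  0100011000
+ 0100011000
  ----------
  col 0: 0 + 0 + 0 (carry in) = 0 → bit 0, carry out 0
  col 1: 0 + 0 + 0 (carry in) = 0 → bit 0, carry out 0
  col 2: 0 + 0 + 0 (carry in) = 0 → bit 0, carry out 0
  col 3: 1 + 1 + 0 (carry in) = 2 → bit 0, carry out 1
  col 4: 1 + 1 + 1 (carry in) = 3 → bit 1, carry out 1
  col 5: 0 + 0 + 1 (carry in) = 1 → bit 1, carry out 0
  col 6: 0 + 0 + 0 (carry in) = 0 → bit 0, carry out 0
  col 7: 0 + 0 + 0 (carry in) = 0 → bit 0, carry out 0
  col 8: 1 + 1 + 0 (carry in) = 2 → bit 0, carry out 1
  col 9: 0 + 0 + 1 (carry in) = 1 → bit 1, carry out 0
Reading bits MSB→LSB: 1000110000
Strip leading zeros: 1000110000
= 1000110000


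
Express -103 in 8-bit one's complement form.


Original: 01100111
Invert all bits:
  bit 0: 0 → 1
  bit 1: 1 → 0
  bit 2: 1 → 0
  bit 3: 0 → 1
  bit 4: 0 → 1
  bit 5: 1 → 0
  bit 6: 1 → 0
  bit 7: 1 → 0
= 10011000


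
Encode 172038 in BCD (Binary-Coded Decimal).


Each digit → 4-bit binary:
  1 → 0001
  7 → 0111
  2 → 0010
  0 → 0000
  3 → 0011
  8 → 1000
= 0001 0111 0010 0000 0011 1000


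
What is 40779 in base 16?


Divide by 16 repeatedly:
40779 ÷ 16 = 2548 remainder 11 (B)
2548 ÷ 16 = 159 remainder 4 (4)
159 ÷ 16 = 9 remainder 15 (F)
9 ÷ 16 = 0 remainder 9 (9)
Reading remainders bottom-up:
= 0x9F4B


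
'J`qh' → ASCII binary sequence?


String: 'J`qh'  (4 characters)
Per-character ASCII lookup:
  'J': uppercase starts at 65: 'J' = 65 + 9 = 74 → 1001010
  '`': special character: '`' = 96 → 1100000
  'q': lowercase starts at 97: 'q' = 97 + 16 = 113 → 1110001
  'h': lowercase starts at 97: 'h' = 97 + 7 = 104 → 1101000
= 1001010 1100000 1110001 1101000


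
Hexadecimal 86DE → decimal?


Positional values:
Position 0: E × 16^0 = 14 × 1 = 14
Position 1: D × 16^1 = 13 × 16 = 208
Position 2: 6 × 16^2 = 6 × 256 = 1536
Position 3: 8 × 16^3 = 8 × 4096 = 32768
Sum = 14 + 208 + 1536 + 32768
= 34526


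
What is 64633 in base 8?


Divide by 8 repeatedly:
64633 ÷ 8 = 8079 remainder 1
8079 ÷ 8 = 1009 remainder 7
1009 ÷ 8 = 126 remainder 1
126 ÷ 8 = 15 remainder 6
15 ÷ 8 = 1 remainder 7
1 ÷ 8 = 0 remainder 1
Reading remainders bottom-up:
= 0o176171


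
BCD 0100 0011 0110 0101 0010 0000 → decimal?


Each 4-bit group → digit:
  0100 → 4
  0011 → 3
  0110 → 6
  0101 → 5
  0010 → 2
  0000 → 0
= 436520


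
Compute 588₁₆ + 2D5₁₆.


Align and add column by column (LSB to MSB, each column mod 16 with carry):
  0588
+ 02D5
  ----
  col 0: 8(8) + 5(5) + 0 (carry in) = 13 → D(13), carry out 0
  col 1: 8(8) + D(13) + 0 (carry in) = 21 → 5(5), carry out 1
  col 2: 5(5) + 2(2) + 1 (carry in) = 8 → 8(8), carry out 0
  col 3: 0(0) + 0(0) + 0 (carry in) = 0 → 0(0), carry out 0
Reading digits MSB→LSB: 085D
Strip leading zeros: 85D
= 0x85D


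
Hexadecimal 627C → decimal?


Positional values:
Position 0: C × 16^0 = 12 × 1 = 12
Position 1: 7 × 16^1 = 7 × 16 = 112
Position 2: 2 × 16^2 = 2 × 256 = 512
Position 3: 6 × 16^3 = 6 × 4096 = 24576
Sum = 12 + 112 + 512 + 24576
= 25212


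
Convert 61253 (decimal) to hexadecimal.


Divide by 16 repeatedly:
61253 ÷ 16 = 3828 remainder 5 (5)
3828 ÷ 16 = 239 remainder 4 (4)
239 ÷ 16 = 14 remainder 15 (F)
14 ÷ 16 = 0 remainder 14 (E)
Reading remainders bottom-up:
= 0xEF45


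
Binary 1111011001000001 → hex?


Group into 4-bit nibbles: 1111011001000001
  1111 = F
  0110 = 6
  0100 = 4
  0001 = 1
= 0xF641


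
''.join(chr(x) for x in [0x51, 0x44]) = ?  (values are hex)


Codes (hex): 0x51 0x44
Per-code ASCII lookup:
  0x51 = 81  (range 65-90: uppercase, 81 - 65 = 16) → 'Q'
  0x44 = 68  (range 65-90: uppercase, 68 - 65 = 3) → 'D'
= 'QD'


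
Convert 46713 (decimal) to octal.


Divide by 8 repeatedly:
46713 ÷ 8 = 5839 remainder 1
5839 ÷ 8 = 729 remainder 7
729 ÷ 8 = 91 remainder 1
91 ÷ 8 = 11 remainder 3
11 ÷ 8 = 1 remainder 3
1 ÷ 8 = 0 remainder 1
Reading remainders bottom-up:
= 0o133171


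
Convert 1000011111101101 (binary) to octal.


Group into 3-bit groups: 001000011111101101
  001 = 1
  000 = 0
  011 = 3
  111 = 7
  101 = 5
  101 = 5
= 0o103755


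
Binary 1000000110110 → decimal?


Positional values:
Bit 1: 1 × 2^1 = 2
Bit 2: 1 × 2^2 = 4
Bit 4: 1 × 2^4 = 16
Bit 5: 1 × 2^5 = 32
Bit 12: 1 × 2^12 = 4096
Sum = 2 + 4 + 16 + 32 + 4096
= 4150


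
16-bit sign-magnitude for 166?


Sign bit: 0 (positive)
Magnitude: 166 = 000000010100110
= 0000000010100110


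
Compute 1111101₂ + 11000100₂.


Align and add column by column (LSB to MSB, carry propagating):
  001111101
+ 011000100
  ---------
  col 0: 1 + 0 + 0 (carry in) = 1 → bit 1, carry out 0
  col 1: 0 + 0 + 0 (carry in) = 0 → bit 0, carry out 0
  col 2: 1 + 1 + 0 (carry in) = 2 → bit 0, carry out 1
  col 3: 1 + 0 + 1 (carry in) = 2 → bit 0, carry out 1
  col 4: 1 + 0 + 1 (carry in) = 2 → bit 0, carry out 1
  col 5: 1 + 0 + 1 (carry in) = 2 → bit 0, carry out 1
  col 6: 1 + 1 + 1 (carry in) = 3 → bit 1, carry out 1
  col 7: 0 + 1 + 1 (carry in) = 2 → bit 0, carry out 1
  col 8: 0 + 0 + 1 (carry in) = 1 → bit 1, carry out 0
Reading bits MSB→LSB: 101000001
Strip leading zeros: 101000001
= 101000001


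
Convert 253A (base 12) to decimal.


Positional values (base 12):
  A × 12^0 = 10 × 1 = 10
  3 × 12^1 = 3 × 12 = 36
  5 × 12^2 = 5 × 144 = 720
  2 × 12^3 = 2 × 1728 = 3456
Sum = 10 + 36 + 720 + 3456
= 4222


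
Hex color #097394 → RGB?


Hex: #097394
R = 09₁₆ = 9
G = 73₁₆ = 115
B = 94₁₆ = 148
= RGB(9, 115, 148)


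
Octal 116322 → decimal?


Positional values:
Position 0: 2 × 8^0 = 2
Position 1: 2 × 8^1 = 16
Position 2: 3 × 8^2 = 192
Position 3: 6 × 8^3 = 3072
Position 4: 1 × 8^4 = 4096
Position 5: 1 × 8^5 = 32768
Sum = 2 + 16 + 192 + 3072 + 4096 + 32768
= 40146


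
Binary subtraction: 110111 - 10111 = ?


Align and subtract column by column (LSB to MSB, borrowing when needed):
  110111
- 010111
  ------
  col 0: (1 - 0 borrow-in) - 1 → 1 - 1 = 0, borrow out 0
  col 1: (1 - 0 borrow-in) - 1 → 1 - 1 = 0, borrow out 0
  col 2: (1 - 0 borrow-in) - 1 → 1 - 1 = 0, borrow out 0
  col 3: (0 - 0 borrow-in) - 0 → 0 - 0 = 0, borrow out 0
  col 4: (1 - 0 borrow-in) - 1 → 1 - 1 = 0, borrow out 0
  col 5: (1 - 0 borrow-in) - 0 → 1 - 0 = 1, borrow out 0
Reading bits MSB→LSB: 100000
Strip leading zeros: 100000
= 100000


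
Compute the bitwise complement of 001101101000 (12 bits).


Original: 001101101000
Invert all bits:
  bit 0: 0 → 1
  bit 1: 0 → 1
  bit 2: 1 → 0
  bit 3: 1 → 0
  bit 4: 0 → 1
  bit 5: 1 → 0
  bit 6: 1 → 0
  bit 7: 0 → 1
  bit 8: 1 → 0
  bit 9: 0 → 1
  bit 10: 0 → 1
  bit 11: 0 → 1
= 110010010111


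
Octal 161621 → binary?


Each octal digit → 3 binary bits:
  1 = 001
  6 = 110
  1 = 001
  6 = 110
  2 = 010
  1 = 001
Concatenate: 001 110 001 110 010 001
= 001110001110010001


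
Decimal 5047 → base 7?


Divide by 7 repeatedly:
5047 ÷ 7 = 721 remainder 0
721 ÷ 7 = 103 remainder 0
103 ÷ 7 = 14 remainder 5
14 ÷ 7 = 2 remainder 0
2 ÷ 7 = 0 remainder 2
Reading remainders bottom-up:
= 20500


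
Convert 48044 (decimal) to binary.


Divide by 2 repeatedly:
48044 ÷ 2 = 24022 remainder 0
24022 ÷ 2 = 12011 remainder 0
12011 ÷ 2 = 6005 remainder 1
6005 ÷ 2 = 3002 remainder 1
3002 ÷ 2 = 1501 remainder 0
1501 ÷ 2 = 750 remainder 1
750 ÷ 2 = 375 remainder 0
375 ÷ 2 = 187 remainder 1
187 ÷ 2 = 93 remainder 1
93 ÷ 2 = 46 remainder 1
46 ÷ 2 = 23 remainder 0
23 ÷ 2 = 11 remainder 1
11 ÷ 2 = 5 remainder 1
5 ÷ 2 = 2 remainder 1
2 ÷ 2 = 1 remainder 0
1 ÷ 2 = 0 remainder 1
Reading remainders bottom-up:
= 1011101110101100


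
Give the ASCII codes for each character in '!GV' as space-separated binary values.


String: '!GV'  (3 characters)
Per-character ASCII lookup:
  '!': special character: '!' = 33 → 100001
  'G': uppercase starts at 65: 'G' = 65 + 6 = 71 → 1000111
  'V': uppercase starts at 65: 'V' = 65 + 21 = 86 → 1010110
= 100001 1000111 1010110


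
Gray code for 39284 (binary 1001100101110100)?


Binary: 1001100101110100
Gray code: G = B XOR (B >> 1)
B >> 1 = 0100110010111010
1001100101110100 XOR 0100110010111010:
  1 XOR 0 = 1
  0 XOR 1 = 1
  0 XOR 0 = 0
  1 XOR 0 = 1
  1 XOR 1 = 0
  0 XOR 1 = 1
  0 XOR 0 = 0
  1 XOR 0 = 1
  0 XOR 1 = 1
  1 XOR 0 = 1
  1 XOR 1 = 0
  1 XOR 1 = 0
  0 XOR 1 = 1
  1 XOR 0 = 1
  0 XOR 1 = 1
  0 XOR 0 = 0
= 1101010111001110


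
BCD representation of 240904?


Each digit → 4-bit binary:
  2 → 0010
  4 → 0100
  0 → 0000
  9 → 1001
  0 → 0000
  4 → 0100
= 0010 0100 0000 1001 0000 0100


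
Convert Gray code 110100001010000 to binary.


Gray code: 110100001010000
MSB stays the same: 1
Each subsequent bit = prev_binary XOR current_gray:
  B[1] = 1 XOR 1 = 0
  B[2] = 0 XOR 0 = 0
  B[3] = 0 XOR 1 = 1
  B[4] = 1 XOR 0 = 1
  B[5] = 1 XOR 0 = 1
  B[6] = 1 XOR 0 = 1
  B[7] = 1 XOR 0 = 1
  B[8] = 1 XOR 1 = 0
  B[9] = 0 XOR 0 = 0
  B[10] = 0 XOR 1 = 1
  B[11] = 1 XOR 0 = 1
  B[12] = 1 XOR 0 = 1
  B[13] = 1 XOR 0 = 1
  B[14] = 1 XOR 0 = 1
= 100111110011111 (20383 decimal)


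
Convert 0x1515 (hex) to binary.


Each hex digit → 4 binary bits:
  1 = 0001
  5 = 0101
  1 = 0001
  5 = 0101
Concatenate: 0001 0101 0001 0101
= 0001010100010101


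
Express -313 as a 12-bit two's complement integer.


Original: 000100111001
Step 1 - Invert all bits: 111011000110
Step 2 - Add 1: 111011000110 + 1
= 111011000111 (represents -313)


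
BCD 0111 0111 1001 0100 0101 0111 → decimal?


Each 4-bit group → digit:
  0111 → 7
  0111 → 7
  1001 → 9
  0100 → 4
  0101 → 5
  0111 → 7
= 779457


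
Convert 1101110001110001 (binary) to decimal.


Positional values:
Bit 0: 1 × 2^0 = 1
Bit 4: 1 × 2^4 = 16
Bit 5: 1 × 2^5 = 32
Bit 6: 1 × 2^6 = 64
Bit 10: 1 × 2^10 = 1024
Bit 11: 1 × 2^11 = 2048
Bit 12: 1 × 2^12 = 4096
Bit 14: 1 × 2^14 = 16384
Bit 15: 1 × 2^15 = 32768
Sum = 1 + 16 + 32 + 64 + 1024 + 2048 + 4096 + 16384 + 32768
= 56433


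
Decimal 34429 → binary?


Divide by 2 repeatedly:
34429 ÷ 2 = 17214 remainder 1
17214 ÷ 2 = 8607 remainder 0
8607 ÷ 2 = 4303 remainder 1
4303 ÷ 2 = 2151 remainder 1
2151 ÷ 2 = 1075 remainder 1
1075 ÷ 2 = 537 remainder 1
537 ÷ 2 = 268 remainder 1
268 ÷ 2 = 134 remainder 0
134 ÷ 2 = 67 remainder 0
67 ÷ 2 = 33 remainder 1
33 ÷ 2 = 16 remainder 1
16 ÷ 2 = 8 remainder 0
8 ÷ 2 = 4 remainder 0
4 ÷ 2 = 2 remainder 0
2 ÷ 2 = 1 remainder 0
1 ÷ 2 = 0 remainder 1
Reading remainders bottom-up:
= 1000011001111101


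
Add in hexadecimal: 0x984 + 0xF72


Align and add column by column (LSB to MSB, each column mod 16 with carry):
  0984
+ 0F72
  ----
  col 0: 4(4) + 2(2) + 0 (carry in) = 6 → 6(6), carry out 0
  col 1: 8(8) + 7(7) + 0 (carry in) = 15 → F(15), carry out 0
  col 2: 9(9) + F(15) + 0 (carry in) = 24 → 8(8), carry out 1
  col 3: 0(0) + 0(0) + 1 (carry in) = 1 → 1(1), carry out 0
Reading digits MSB→LSB: 18F6
Strip leading zeros: 18F6
= 0x18F6


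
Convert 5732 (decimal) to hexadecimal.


Divide by 16 repeatedly:
5732 ÷ 16 = 358 remainder 4 (4)
358 ÷ 16 = 22 remainder 6 (6)
22 ÷ 16 = 1 remainder 6 (6)
1 ÷ 16 = 0 remainder 1 (1)
Reading remainders bottom-up:
= 0x1664


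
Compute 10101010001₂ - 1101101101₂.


Align and subtract column by column (LSB to MSB, borrowing when needed):
  10101010001
- 01101101101
  -----------
  col 0: (1 - 0 borrow-in) - 1 → 1 - 1 = 0, borrow out 0
  col 1: (0 - 0 borrow-in) - 0 → 0 - 0 = 0, borrow out 0
  col 2: (0 - 0 borrow-in) - 1 → borrow from next column: (0+2) - 1 = 1, borrow out 1
  col 3: (0 - 1 borrow-in) - 1 → borrow from next column: (-1+2) - 1 = 0, borrow out 1
  col 4: (1 - 1 borrow-in) - 0 → 0 - 0 = 0, borrow out 0
  col 5: (0 - 0 borrow-in) - 1 → borrow from next column: (0+2) - 1 = 1, borrow out 1
  col 6: (1 - 1 borrow-in) - 1 → borrow from next column: (0+2) - 1 = 1, borrow out 1
  col 7: (0 - 1 borrow-in) - 0 → borrow from next column: (-1+2) - 0 = 1, borrow out 1
  col 8: (1 - 1 borrow-in) - 1 → borrow from next column: (0+2) - 1 = 1, borrow out 1
  col 9: (0 - 1 borrow-in) - 1 → borrow from next column: (-1+2) - 1 = 0, borrow out 1
  col 10: (1 - 1 borrow-in) - 0 → 0 - 0 = 0, borrow out 0
Reading bits MSB→LSB: 00111100100
Strip leading zeros: 111100100
= 111100100


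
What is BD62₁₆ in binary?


Each hex digit → 4 binary bits:
  B = 1011
  D = 1101
  6 = 0110
  2 = 0010
Concatenate: 1011 1101 0110 0010
= 1011110101100010


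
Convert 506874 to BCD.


Each digit → 4-bit binary:
  5 → 0101
  0 → 0000
  6 → 0110
  8 → 1000
  7 → 0111
  4 → 0100
= 0101 0000 0110 1000 0111 0100


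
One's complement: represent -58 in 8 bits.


Original: 00111010
Invert all bits:
  bit 0: 0 → 1
  bit 1: 0 → 1
  bit 2: 1 → 0
  bit 3: 1 → 0
  bit 4: 1 → 0
  bit 5: 0 → 1
  bit 6: 1 → 0
  bit 7: 0 → 1
= 11000101


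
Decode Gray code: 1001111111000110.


Gray code: 1001111111000110
MSB stays the same: 1
Each subsequent bit = prev_binary XOR current_gray:
  B[1] = 1 XOR 0 = 1
  B[2] = 1 XOR 0 = 1
  B[3] = 1 XOR 1 = 0
  B[4] = 0 XOR 1 = 1
  B[5] = 1 XOR 1 = 0
  B[6] = 0 XOR 1 = 1
  B[7] = 1 XOR 1 = 0
  B[8] = 0 XOR 1 = 1
  B[9] = 1 XOR 1 = 0
  B[10] = 0 XOR 0 = 0
  B[11] = 0 XOR 0 = 0
  B[12] = 0 XOR 0 = 0
  B[13] = 0 XOR 1 = 1
  B[14] = 1 XOR 1 = 0
  B[15] = 0 XOR 0 = 0
= 1110101010000100 (60036 decimal)


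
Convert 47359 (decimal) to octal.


Divide by 8 repeatedly:
47359 ÷ 8 = 5919 remainder 7
5919 ÷ 8 = 739 remainder 7
739 ÷ 8 = 92 remainder 3
92 ÷ 8 = 11 remainder 4
11 ÷ 8 = 1 remainder 3
1 ÷ 8 = 0 remainder 1
Reading remainders bottom-up:
= 0o134377


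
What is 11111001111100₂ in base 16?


Group into 4-bit nibbles: 0011111001111100
  0011 = 3
  1110 = E
  0111 = 7
  1100 = C
= 0x3E7C


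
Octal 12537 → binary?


Each octal digit → 3 binary bits:
  1 = 001
  2 = 010
  5 = 101
  3 = 011
  7 = 111
Concatenate: 001 010 101 011 111
= 001010101011111


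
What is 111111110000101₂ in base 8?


Group into 3-bit groups: 111111110000101
  111 = 7
  111 = 7
  110 = 6
  000 = 0
  101 = 5
= 0o77605


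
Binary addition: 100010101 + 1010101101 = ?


Align and add column by column (LSB to MSB, carry propagating):
  00100010101
+ 01010101101
  -----------
  col 0: 1 + 1 + 0 (carry in) = 2 → bit 0, carry out 1
  col 1: 0 + 0 + 1 (carry in) = 1 → bit 1, carry out 0
  col 2: 1 + 1 + 0 (carry in) = 2 → bit 0, carry out 1
  col 3: 0 + 1 + 1 (carry in) = 2 → bit 0, carry out 1
  col 4: 1 + 0 + 1 (carry in) = 2 → bit 0, carry out 1
  col 5: 0 + 1 + 1 (carry in) = 2 → bit 0, carry out 1
  col 6: 0 + 0 + 1 (carry in) = 1 → bit 1, carry out 0
  col 7: 0 + 1 + 0 (carry in) = 1 → bit 1, carry out 0
  col 8: 1 + 0 + 0 (carry in) = 1 → bit 1, carry out 0
  col 9: 0 + 1 + 0 (carry in) = 1 → bit 1, carry out 0
  col 10: 0 + 0 + 0 (carry in) = 0 → bit 0, carry out 0
Reading bits MSB→LSB: 01111000010
Strip leading zeros: 1111000010
= 1111000010


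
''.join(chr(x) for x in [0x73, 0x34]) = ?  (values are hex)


Codes (hex): 0x73 0x34
Per-code ASCII lookup:
  0x73 = 115  (range 97-122: lowercase, 115 - 97 = 18) → 's'
  0x34 = 52  (range 48-57: digits, 52 - 48 = 4) → '4'
= 's4'


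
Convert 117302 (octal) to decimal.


Positional values:
Position 0: 2 × 8^0 = 2
Position 1: 0 × 8^1 = 0
Position 2: 3 × 8^2 = 192
Position 3: 7 × 8^3 = 3584
Position 4: 1 × 8^4 = 4096
Position 5: 1 × 8^5 = 32768
Sum = 2 + 0 + 192 + 3584 + 4096 + 32768
= 40642


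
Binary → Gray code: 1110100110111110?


Binary: 1110100110111110
Gray code: G = B XOR (B >> 1)
B >> 1 = 0111010011011111
1110100110111110 XOR 0111010011011111:
  1 XOR 0 = 1
  1 XOR 1 = 0
  1 XOR 1 = 0
  0 XOR 1 = 1
  1 XOR 0 = 1
  0 XOR 1 = 1
  0 XOR 0 = 0
  1 XOR 0 = 1
  1 XOR 1 = 0
  0 XOR 1 = 1
  1 XOR 0 = 1
  1 XOR 1 = 0
  1 XOR 1 = 0
  1 XOR 1 = 0
  1 XOR 1 = 0
  0 XOR 1 = 1
= 1001110101100001


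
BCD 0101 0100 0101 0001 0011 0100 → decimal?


Each 4-bit group → digit:
  0101 → 5
  0100 → 4
  0101 → 5
  0001 → 1
  0011 → 3
  0100 → 4
= 545134


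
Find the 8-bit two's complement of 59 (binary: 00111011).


Original: 00111011
Step 1 - Invert all bits: 11000100
Step 2 - Add 1: 11000100 + 1
= 11000101 (represents -59)


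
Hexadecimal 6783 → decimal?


Positional values:
Position 0: 3 × 16^0 = 3 × 1 = 3
Position 1: 8 × 16^1 = 8 × 16 = 128
Position 2: 7 × 16^2 = 7 × 256 = 1792
Position 3: 6 × 16^3 = 6 × 4096 = 24576
Sum = 3 + 128 + 1792 + 24576
= 26499


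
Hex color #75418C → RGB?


Hex: #75418C
R = 75₁₆ = 117
G = 41₁₆ = 65
B = 8C₁₆ = 140
= RGB(117, 65, 140)


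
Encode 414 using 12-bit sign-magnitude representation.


Sign bit: 0 (positive)
Magnitude: 414 = 00110011110
= 000110011110


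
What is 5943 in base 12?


Divide by 12 repeatedly:
5943 ÷ 12 = 495 remainder 3
495 ÷ 12 = 41 remainder 3
41 ÷ 12 = 3 remainder 5
3 ÷ 12 = 0 remainder 3
Reading remainders bottom-up:
= 3533


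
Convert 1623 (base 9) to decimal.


Positional values (base 9):
  3 × 9^0 = 3 × 1 = 3
  2 × 9^1 = 2 × 9 = 18
  6 × 9^2 = 6 × 81 = 486
  1 × 9^3 = 1 × 729 = 729
Sum = 3 + 18 + 486 + 729
= 1236


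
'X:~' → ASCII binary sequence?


String: 'X:~'  (3 characters)
Per-character ASCII lookup:
  'X': uppercase starts at 65: 'X' = 65 + 23 = 88 → 1011000
  ':': special character: ':' = 58 → 111010
  '~': special character: '~' = 126 → 1111110
= 1011000 111010 1111110


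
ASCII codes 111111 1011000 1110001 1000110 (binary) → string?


Codes (binary): 111111 1011000 1110001 1000110
Per-code ASCII lookup:
  111111 = 63  (special character) → '?'
  1011000 = 88  (range 65-90: uppercase, 88 - 65 = 23) → 'X'
  1110001 = 113  (range 97-122: lowercase, 113 - 97 = 16) → 'q'
  1000110 = 70  (range 65-90: uppercase, 70 - 65 = 5) → 'F'
= '?XqF'


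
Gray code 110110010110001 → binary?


Gray code: 110110010110001
MSB stays the same: 1
Each subsequent bit = prev_binary XOR current_gray:
  B[1] = 1 XOR 1 = 0
  B[2] = 0 XOR 0 = 0
  B[3] = 0 XOR 1 = 1
  B[4] = 1 XOR 1 = 0
  B[5] = 0 XOR 0 = 0
  B[6] = 0 XOR 0 = 0
  B[7] = 0 XOR 1 = 1
  B[8] = 1 XOR 0 = 1
  B[9] = 1 XOR 1 = 0
  B[10] = 0 XOR 1 = 1
  B[11] = 1 XOR 0 = 1
  B[12] = 1 XOR 0 = 1
  B[13] = 1 XOR 0 = 1
  B[14] = 1 XOR 1 = 0
= 100100011011110 (18654 decimal)


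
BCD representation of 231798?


Each digit → 4-bit binary:
  2 → 0010
  3 → 0011
  1 → 0001
  7 → 0111
  9 → 1001
  8 → 1000
= 0010 0011 0001 0111 1001 1000


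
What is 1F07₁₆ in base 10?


Positional values:
Position 0: 7 × 16^0 = 7 × 1 = 7
Position 1: 0 × 16^1 = 0 × 16 = 0
Position 2: F × 16^2 = 15 × 256 = 3840
Position 3: 1 × 16^3 = 1 × 4096 = 4096
Sum = 7 + 0 + 3840 + 4096
= 7943


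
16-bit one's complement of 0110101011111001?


Original: 0110101011111001
Invert all bits:
  bit 0: 0 → 1
  bit 1: 1 → 0
  bit 2: 1 → 0
  bit 3: 0 → 1
  bit 4: 1 → 0
  bit 5: 0 → 1
  bit 6: 1 → 0
  bit 7: 0 → 1
  bit 8: 1 → 0
  bit 9: 1 → 0
  bit 10: 1 → 0
  bit 11: 1 → 0
  bit 12: 1 → 0
  bit 13: 0 → 1
  bit 14: 0 → 1
  bit 15: 1 → 0
= 1001010100000110


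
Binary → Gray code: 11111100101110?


Binary: 11111100101110
Gray code: G = B XOR (B >> 1)
B >> 1 = 01111110010111
11111100101110 XOR 01111110010111:
  1 XOR 0 = 1
  1 XOR 1 = 0
  1 XOR 1 = 0
  1 XOR 1 = 0
  1 XOR 1 = 0
  1 XOR 1 = 0
  0 XOR 1 = 1
  0 XOR 0 = 0
  1 XOR 0 = 1
  0 XOR 1 = 1
  1 XOR 0 = 1
  1 XOR 1 = 0
  1 XOR 1 = 0
  0 XOR 1 = 1
= 10000010111001


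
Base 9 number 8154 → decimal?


Positional values (base 9):
  4 × 9^0 = 4 × 1 = 4
  5 × 9^1 = 5 × 9 = 45
  1 × 9^2 = 1 × 81 = 81
  8 × 9^3 = 8 × 729 = 5832
Sum = 4 + 45 + 81 + 5832
= 5962


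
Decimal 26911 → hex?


Divide by 16 repeatedly:
26911 ÷ 16 = 1681 remainder 15 (F)
1681 ÷ 16 = 105 remainder 1 (1)
105 ÷ 16 = 6 remainder 9 (9)
6 ÷ 16 = 0 remainder 6 (6)
Reading remainders bottom-up:
= 0x691F


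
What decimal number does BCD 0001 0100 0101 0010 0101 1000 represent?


Each 4-bit group → digit:
  0001 → 1
  0100 → 4
  0101 → 5
  0010 → 2
  0101 → 5
  1000 → 8
= 145258


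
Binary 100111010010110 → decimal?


Positional values:
Bit 1: 1 × 2^1 = 2
Bit 2: 1 × 2^2 = 4
Bit 4: 1 × 2^4 = 16
Bit 7: 1 × 2^7 = 128
Bit 9: 1 × 2^9 = 512
Bit 10: 1 × 2^10 = 1024
Bit 11: 1 × 2^11 = 2048
Bit 14: 1 × 2^14 = 16384
Sum = 2 + 4 + 16 + 128 + 512 + 1024 + 2048 + 16384
= 20118


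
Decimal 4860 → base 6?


Divide by 6 repeatedly:
4860 ÷ 6 = 810 remainder 0
810 ÷ 6 = 135 remainder 0
135 ÷ 6 = 22 remainder 3
22 ÷ 6 = 3 remainder 4
3 ÷ 6 = 0 remainder 3
Reading remainders bottom-up:
= 34300


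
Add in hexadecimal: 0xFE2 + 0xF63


Align and add column by column (LSB to MSB, each column mod 16 with carry):
  0FE2
+ 0F63
  ----
  col 0: 2(2) + 3(3) + 0 (carry in) = 5 → 5(5), carry out 0
  col 1: E(14) + 6(6) + 0 (carry in) = 20 → 4(4), carry out 1
  col 2: F(15) + F(15) + 1 (carry in) = 31 → F(15), carry out 1
  col 3: 0(0) + 0(0) + 1 (carry in) = 1 → 1(1), carry out 0
Reading digits MSB→LSB: 1F45
Strip leading zeros: 1F45
= 0x1F45


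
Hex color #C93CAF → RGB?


Hex: #C93CAF
R = C9₁₆ = 201
G = 3C₁₆ = 60
B = AF₁₆ = 175
= RGB(201, 60, 175)


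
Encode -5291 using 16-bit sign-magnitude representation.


Sign bit: 1 (negative)
Magnitude: 5291 = 001010010101011
= 1001010010101011


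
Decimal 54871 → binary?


Divide by 2 repeatedly:
54871 ÷ 2 = 27435 remainder 1
27435 ÷ 2 = 13717 remainder 1
13717 ÷ 2 = 6858 remainder 1
6858 ÷ 2 = 3429 remainder 0
3429 ÷ 2 = 1714 remainder 1
1714 ÷ 2 = 857 remainder 0
857 ÷ 2 = 428 remainder 1
428 ÷ 2 = 214 remainder 0
214 ÷ 2 = 107 remainder 0
107 ÷ 2 = 53 remainder 1
53 ÷ 2 = 26 remainder 1
26 ÷ 2 = 13 remainder 0
13 ÷ 2 = 6 remainder 1
6 ÷ 2 = 3 remainder 0
3 ÷ 2 = 1 remainder 1
1 ÷ 2 = 0 remainder 1
Reading remainders bottom-up:
= 1101011001010111


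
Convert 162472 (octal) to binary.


Each octal digit → 3 binary bits:
  1 = 001
  6 = 110
  2 = 010
  4 = 100
  7 = 111
  2 = 010
Concatenate: 001 110 010 100 111 010
= 001110010100111010


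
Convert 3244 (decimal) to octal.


Divide by 8 repeatedly:
3244 ÷ 8 = 405 remainder 4
405 ÷ 8 = 50 remainder 5
50 ÷ 8 = 6 remainder 2
6 ÷ 8 = 0 remainder 6
Reading remainders bottom-up:
= 0o6254


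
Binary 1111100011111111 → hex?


Group into 4-bit nibbles: 1111100011111111
  1111 = F
  1000 = 8
  1111 = F
  1111 = F
= 0xF8FF


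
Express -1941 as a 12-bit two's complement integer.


Original: 011110010101
Step 1 - Invert all bits: 100001101010
Step 2 - Add 1: 100001101010 + 1
= 100001101011 (represents -1941)


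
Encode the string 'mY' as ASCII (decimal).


String: 'mY'  (2 characters)
Per-character ASCII lookup:
  'm': lowercase starts at 97: 'm' = 97 + 12 = 109
  'Y': uppercase starts at 65: 'Y' = 65 + 24 = 89
= 109 89


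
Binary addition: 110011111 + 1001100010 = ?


Align and add column by column (LSB to MSB, carry propagating):
  00110011111
+ 01001100010
  -----------
  col 0: 1 + 0 + 0 (carry in) = 1 → bit 1, carry out 0
  col 1: 1 + 1 + 0 (carry in) = 2 → bit 0, carry out 1
  col 2: 1 + 0 + 1 (carry in) = 2 → bit 0, carry out 1
  col 3: 1 + 0 + 1 (carry in) = 2 → bit 0, carry out 1
  col 4: 1 + 0 + 1 (carry in) = 2 → bit 0, carry out 1
  col 5: 0 + 1 + 1 (carry in) = 2 → bit 0, carry out 1
  col 6: 0 + 1 + 1 (carry in) = 2 → bit 0, carry out 1
  col 7: 1 + 0 + 1 (carry in) = 2 → bit 0, carry out 1
  col 8: 1 + 0 + 1 (carry in) = 2 → bit 0, carry out 1
  col 9: 0 + 1 + 1 (carry in) = 2 → bit 0, carry out 1
  col 10: 0 + 0 + 1 (carry in) = 1 → bit 1, carry out 0
Reading bits MSB→LSB: 10000000001
Strip leading zeros: 10000000001
= 10000000001


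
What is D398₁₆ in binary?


Each hex digit → 4 binary bits:
  D = 1101
  3 = 0011
  9 = 1001
  8 = 1000
Concatenate: 1101 0011 1001 1000
= 1101001110011000


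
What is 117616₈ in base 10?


Positional values:
Position 0: 6 × 8^0 = 6
Position 1: 1 × 8^1 = 8
Position 2: 6 × 8^2 = 384
Position 3: 7 × 8^3 = 3584
Position 4: 1 × 8^4 = 4096
Position 5: 1 × 8^5 = 32768
Sum = 6 + 8 + 384 + 3584 + 4096 + 32768
= 40846


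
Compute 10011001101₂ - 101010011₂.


Align and subtract column by column (LSB to MSB, borrowing when needed):
  10011001101
- 00101010011
  -----------
  col 0: (1 - 0 borrow-in) - 1 → 1 - 1 = 0, borrow out 0
  col 1: (0 - 0 borrow-in) - 1 → borrow from next column: (0+2) - 1 = 1, borrow out 1
  col 2: (1 - 1 borrow-in) - 0 → 0 - 0 = 0, borrow out 0
  col 3: (1 - 0 borrow-in) - 0 → 1 - 0 = 1, borrow out 0
  col 4: (0 - 0 borrow-in) - 1 → borrow from next column: (0+2) - 1 = 1, borrow out 1
  col 5: (0 - 1 borrow-in) - 0 → borrow from next column: (-1+2) - 0 = 1, borrow out 1
  col 6: (1 - 1 borrow-in) - 1 → borrow from next column: (0+2) - 1 = 1, borrow out 1
  col 7: (1 - 1 borrow-in) - 0 → 0 - 0 = 0, borrow out 0
  col 8: (0 - 0 borrow-in) - 1 → borrow from next column: (0+2) - 1 = 1, borrow out 1
  col 9: (0 - 1 borrow-in) - 0 → borrow from next column: (-1+2) - 0 = 1, borrow out 1
  col 10: (1 - 1 borrow-in) - 0 → 0 - 0 = 0, borrow out 0
Reading bits MSB→LSB: 01101111010
Strip leading zeros: 1101111010
= 1101111010


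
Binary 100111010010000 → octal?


Group into 3-bit groups: 100111010010000
  100 = 4
  111 = 7
  010 = 2
  010 = 2
  000 = 0
= 0o47220


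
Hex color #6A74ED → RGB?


Hex: #6A74ED
R = 6A₁₆ = 106
G = 74₁₆ = 116
B = ED₁₆ = 237
= RGB(106, 116, 237)


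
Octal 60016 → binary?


Each octal digit → 3 binary bits:
  6 = 110
  0 = 000
  0 = 000
  1 = 001
  6 = 110
Concatenate: 110 000 000 001 110
= 110000000001110


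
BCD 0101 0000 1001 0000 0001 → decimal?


Each 4-bit group → digit:
  0101 → 5
  0000 → 0
  1001 → 9
  0000 → 0
  0001 → 1
= 50901


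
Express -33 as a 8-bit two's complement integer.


Original: 00100001
Step 1 - Invert all bits: 11011110
Step 2 - Add 1: 11011110 + 1
= 11011111 (represents -33)


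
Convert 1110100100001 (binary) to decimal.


Positional values:
Bit 0: 1 × 2^0 = 1
Bit 5: 1 × 2^5 = 32
Bit 8: 1 × 2^8 = 256
Bit 10: 1 × 2^10 = 1024
Bit 11: 1 × 2^11 = 2048
Bit 12: 1 × 2^12 = 4096
Sum = 1 + 32 + 256 + 1024 + 2048 + 4096
= 7457


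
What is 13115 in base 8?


Divide by 8 repeatedly:
13115 ÷ 8 = 1639 remainder 3
1639 ÷ 8 = 204 remainder 7
204 ÷ 8 = 25 remainder 4
25 ÷ 8 = 3 remainder 1
3 ÷ 8 = 0 remainder 3
Reading remainders bottom-up:
= 0o31473


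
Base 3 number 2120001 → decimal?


Positional values (base 3):
  1 × 3^0 = 1 × 1 = 1
  0 × 3^1 = 0 × 3 = 0
  0 × 3^2 = 0 × 9 = 0
  0 × 3^3 = 0 × 27 = 0
  2 × 3^4 = 2 × 81 = 162
  1 × 3^5 = 1 × 243 = 243
  2 × 3^6 = 2 × 729 = 1458
Sum = 1 + 0 + 0 + 0 + 162 + 243 + 1458
= 1864


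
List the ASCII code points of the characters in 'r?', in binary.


String: 'r?'  (2 characters)
Per-character ASCII lookup:
  'r': lowercase starts at 97: 'r' = 97 + 17 = 114 → 1110010
  '?': special character: '?' = 63 → 111111
= 1110010 111111


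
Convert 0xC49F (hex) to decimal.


Positional values:
Position 0: F × 16^0 = 15 × 1 = 15
Position 1: 9 × 16^1 = 9 × 16 = 144
Position 2: 4 × 16^2 = 4 × 256 = 1024
Position 3: C × 16^3 = 12 × 4096 = 49152
Sum = 15 + 144 + 1024 + 49152
= 50335


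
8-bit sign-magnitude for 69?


Sign bit: 0 (positive)
Magnitude: 69 = 1000101
= 01000101


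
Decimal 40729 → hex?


Divide by 16 repeatedly:
40729 ÷ 16 = 2545 remainder 9 (9)
2545 ÷ 16 = 159 remainder 1 (1)
159 ÷ 16 = 9 remainder 15 (F)
9 ÷ 16 = 0 remainder 9 (9)
Reading remainders bottom-up:
= 0x9F19


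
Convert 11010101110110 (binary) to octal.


Group into 3-bit groups: 011010101110110
  011 = 3
  010 = 2
  101 = 5
  110 = 6
  110 = 6
= 0o32566


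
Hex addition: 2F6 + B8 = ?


Align and add column by column (LSB to MSB, each column mod 16 with carry):
  02F6
+ 00B8
  ----
  col 0: 6(6) + 8(8) + 0 (carry in) = 14 → E(14), carry out 0
  col 1: F(15) + B(11) + 0 (carry in) = 26 → A(10), carry out 1
  col 2: 2(2) + 0(0) + 1 (carry in) = 3 → 3(3), carry out 0
  col 3: 0(0) + 0(0) + 0 (carry in) = 0 → 0(0), carry out 0
Reading digits MSB→LSB: 03AE
Strip leading zeros: 3AE
= 0x3AE


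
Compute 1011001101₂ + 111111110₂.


Align and add column by column (LSB to MSB, carry propagating):
  01011001101
+ 00111111110
  -----------
  col 0: 1 + 0 + 0 (carry in) = 1 → bit 1, carry out 0
  col 1: 0 + 1 + 0 (carry in) = 1 → bit 1, carry out 0
  col 2: 1 + 1 + 0 (carry in) = 2 → bit 0, carry out 1
  col 3: 1 + 1 + 1 (carry in) = 3 → bit 1, carry out 1
  col 4: 0 + 1 + 1 (carry in) = 2 → bit 0, carry out 1
  col 5: 0 + 1 + 1 (carry in) = 2 → bit 0, carry out 1
  col 6: 1 + 1 + 1 (carry in) = 3 → bit 1, carry out 1
  col 7: 1 + 1 + 1 (carry in) = 3 → bit 1, carry out 1
  col 8: 0 + 1 + 1 (carry in) = 2 → bit 0, carry out 1
  col 9: 1 + 0 + 1 (carry in) = 2 → bit 0, carry out 1
  col 10: 0 + 0 + 1 (carry in) = 1 → bit 1, carry out 0
Reading bits MSB→LSB: 10011001011
Strip leading zeros: 10011001011
= 10011001011


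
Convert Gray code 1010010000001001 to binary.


Gray code: 1010010000001001
MSB stays the same: 1
Each subsequent bit = prev_binary XOR current_gray:
  B[1] = 1 XOR 0 = 1
  B[2] = 1 XOR 1 = 0
  B[3] = 0 XOR 0 = 0
  B[4] = 0 XOR 0 = 0
  B[5] = 0 XOR 1 = 1
  B[6] = 1 XOR 0 = 1
  B[7] = 1 XOR 0 = 1
  B[8] = 1 XOR 0 = 1
  B[9] = 1 XOR 0 = 1
  B[10] = 1 XOR 0 = 1
  B[11] = 1 XOR 0 = 1
  B[12] = 1 XOR 1 = 0
  B[13] = 0 XOR 0 = 0
  B[14] = 0 XOR 0 = 0
  B[15] = 0 XOR 1 = 1
= 1100011111110001 (51185 decimal)


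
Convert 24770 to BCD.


Each digit → 4-bit binary:
  2 → 0010
  4 → 0100
  7 → 0111
  7 → 0111
  0 → 0000
= 0010 0100 0111 0111 0000


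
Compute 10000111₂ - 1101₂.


Align and subtract column by column (LSB to MSB, borrowing when needed):
  10000111
- 00001101
  --------
  col 0: (1 - 0 borrow-in) - 1 → 1 - 1 = 0, borrow out 0
  col 1: (1 - 0 borrow-in) - 0 → 1 - 0 = 1, borrow out 0
  col 2: (1 - 0 borrow-in) - 1 → 1 - 1 = 0, borrow out 0
  col 3: (0 - 0 borrow-in) - 1 → borrow from next column: (0+2) - 1 = 1, borrow out 1
  col 4: (0 - 1 borrow-in) - 0 → borrow from next column: (-1+2) - 0 = 1, borrow out 1
  col 5: (0 - 1 borrow-in) - 0 → borrow from next column: (-1+2) - 0 = 1, borrow out 1
  col 6: (0 - 1 borrow-in) - 0 → borrow from next column: (-1+2) - 0 = 1, borrow out 1
  col 7: (1 - 1 borrow-in) - 0 → 0 - 0 = 0, borrow out 0
Reading bits MSB→LSB: 01111010
Strip leading zeros: 1111010
= 1111010


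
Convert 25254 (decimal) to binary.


Divide by 2 repeatedly:
25254 ÷ 2 = 12627 remainder 0
12627 ÷ 2 = 6313 remainder 1
6313 ÷ 2 = 3156 remainder 1
3156 ÷ 2 = 1578 remainder 0
1578 ÷ 2 = 789 remainder 0
789 ÷ 2 = 394 remainder 1
394 ÷ 2 = 197 remainder 0
197 ÷ 2 = 98 remainder 1
98 ÷ 2 = 49 remainder 0
49 ÷ 2 = 24 remainder 1
24 ÷ 2 = 12 remainder 0
12 ÷ 2 = 6 remainder 0
6 ÷ 2 = 3 remainder 0
3 ÷ 2 = 1 remainder 1
1 ÷ 2 = 0 remainder 1
Reading remainders bottom-up:
= 110001010100110
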